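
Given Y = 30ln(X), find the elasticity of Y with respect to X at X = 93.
Elasticity = 1/ln(93) ≈ 0.2206

Elasticity = (dY/dX) · (X/Y)

dY/dX = 30/X
At X = 93: dY/dX = 10/31, Y = 30·ln(93)

Elasticity = (10/31) · (93 / (30·ln(93))) = 1/ln(93) ≈ 0.2206

Interpretation: for a small percentage change in X, the percentage change in Y is approximately 0.22 times as large.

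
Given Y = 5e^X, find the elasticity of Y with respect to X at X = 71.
Elasticity = 71

Elasticity = (dY/dX) · (X/Y)

dY/dX = 5·e^X
At X = 71: dY/dX = 5·e^71, Y = 5·e^71

Elasticity = (5·e^71) · (71 / (5·e^71)) = 71

Interpretation: for a small percentage change in X, the percentage change in Y is approximately 71.00 times as large.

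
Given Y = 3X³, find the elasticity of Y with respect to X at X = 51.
Elasticity = 3

Elasticity = (dY/dX) · (X/Y)

dY/dX = 9·X²
At X = 51: dY/dX = 23409, Y = 397953

Elasticity = 23409 · (51 / 397953) = 3

Interpretation: for a small percentage change in X, the percentage change in Y is approximately 3.00 times as large.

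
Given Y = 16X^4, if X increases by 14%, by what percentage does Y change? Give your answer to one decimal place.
68.9%

For Y = 16X^4:
If X → X(1 + 0.14)
Then Y → Y · (1 + 0.14)^4
     ≈ Y · 1.6890

Percentage change = ((1 + 0.14)^4 − 1) × 100% ≈ 68.9%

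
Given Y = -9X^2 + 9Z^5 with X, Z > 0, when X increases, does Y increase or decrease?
Y decreases

Taking the partial derivative:
∂Y/∂X = -18X

∂Y/∂X = -18X < 0 (assuming positive values)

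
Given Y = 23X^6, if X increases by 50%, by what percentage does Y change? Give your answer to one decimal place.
1039.1%

For Y = 23X^6:
If X → X(1 + 0.5)
Then Y → Y · (1 + 0.5)^6
     ≈ Y · 11.3906

Percentage change = ((1 + 0.5)^6 − 1) × 100% ≈ 1039.1%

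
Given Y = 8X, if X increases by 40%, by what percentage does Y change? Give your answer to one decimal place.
40.0%

For Y = 8X:
If X → X(1 + 0.4)
Then Y → Y · (1 + 0.4)^1
     = Y · 1.4000

Percentage change = ((1 + 0.4)^1 − 1) × 100% = 40.0%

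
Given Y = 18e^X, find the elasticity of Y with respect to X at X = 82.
Elasticity = 82

Elasticity = (dY/dX) · (X/Y)

dY/dX = 18·e^X
At X = 82: dY/dX = 18·e^82, Y = 18·e^82

Elasticity = (18·e^82) · (82 / (18·e^82)) = 82

Interpretation: for a small percentage change in X, the percentage change in Y is approximately 82.00 times as large.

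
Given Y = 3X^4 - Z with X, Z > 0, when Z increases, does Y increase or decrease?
Y decreases

Taking the partial derivative:
∂Y/∂Z = -1

∂Y/∂Z = -1 < 0 (assuming positive values)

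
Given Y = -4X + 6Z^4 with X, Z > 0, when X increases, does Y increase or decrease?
Y decreases

Taking the partial derivative:
∂Y/∂X = -4

∂Y/∂X = -4 < 0 (assuming positive values)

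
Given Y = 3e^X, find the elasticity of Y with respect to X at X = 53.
Elasticity = 53

Elasticity = (dY/dX) · (X/Y)

dY/dX = 3·e^X
At X = 53: dY/dX = 3·e^53, Y = 3·e^53

Elasticity = (3·e^53) · (53 / (3·e^53)) = 53

Interpretation: for a small percentage change in X, the percentage change in Y is approximately 53.00 times as large.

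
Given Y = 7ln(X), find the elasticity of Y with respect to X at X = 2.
Elasticity = 1/ln(2) ≈ 1.4427

Elasticity = (dY/dX) · (X/Y)

dY/dX = 7/X
At X = 2: dY/dX = 7/2, Y = 7·ln(2)

Elasticity = (7/2) · (2 / (7·ln(2))) = 1/ln(2) ≈ 1.4427

Interpretation: for a small percentage change in X, the percentage change in Y is approximately 1.44 times as large.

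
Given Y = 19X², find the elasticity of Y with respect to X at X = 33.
Elasticity = 2

Elasticity = (dY/dX) · (X/Y)

dY/dX = 38·X
At X = 33: dY/dX = 1254, Y = 20691

Elasticity = 1254 · (33 / 20691) = 2

Interpretation: for a small percentage change in X, the percentage change in Y is approximately 2.00 times as large.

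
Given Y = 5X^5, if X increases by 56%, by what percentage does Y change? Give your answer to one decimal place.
823.9%

For Y = 5X^5:
If X → X(1 + 0.56)
Then Y → Y · (1 + 0.56)^5
     ≈ Y · 9.2390

Percentage change = ((1 + 0.56)^5 − 1) × 100% ≈ 823.9%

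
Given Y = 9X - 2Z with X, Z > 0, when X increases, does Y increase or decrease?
Y increases

Taking the partial derivative:
∂Y/∂X = 9

∂Y/∂X = 9 > 0 (assuming positive values)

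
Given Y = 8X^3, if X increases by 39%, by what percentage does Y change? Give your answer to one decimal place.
168.6%

For Y = 8X^3:
If X → X(1 + 0.39)
Then Y → Y · (1 + 0.39)^3
     ≈ Y · 2.6856

Percentage change = ((1 + 0.39)^3 − 1) × 100% ≈ 168.6%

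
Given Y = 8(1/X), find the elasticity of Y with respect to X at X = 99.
Elasticity = -1

Elasticity = (dY/dX) · (X/Y)

dY/dX = -8/X²
At X = 99: dY/dX = -8/9801, Y = 8/99

Elasticity = (-8/9801) · (99 / (8/99)) = -1

Interpretation: for a small percentage change in X, the percentage change in Y is approximately -1.00 times as large.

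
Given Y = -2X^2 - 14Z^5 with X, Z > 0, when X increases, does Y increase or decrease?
Y decreases

Taking the partial derivative:
∂Y/∂X = -4X

∂Y/∂X = -4X < 0 (assuming positive values)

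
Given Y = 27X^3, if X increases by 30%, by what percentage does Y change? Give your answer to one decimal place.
119.7%

For Y = 27X^3:
If X → X(1 + 0.3)
Then Y → Y · (1 + 0.3)^3
     = Y · 2.1970

Percentage change = ((1 + 0.3)^3 − 1) × 100% = 119.7%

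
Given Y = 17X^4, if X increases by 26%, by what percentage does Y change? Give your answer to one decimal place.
152.0%

For Y = 17X^4:
If X → X(1 + 0.26)
Then Y → Y · (1 + 0.26)^4
     ≈ Y · 2.5205

Percentage change = ((1 + 0.26)^4 − 1) × 100% ≈ 152.0%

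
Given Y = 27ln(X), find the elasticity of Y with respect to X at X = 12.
Elasticity = 1/ln(12) ≈ 0.4024

Elasticity = (dY/dX) · (X/Y)

dY/dX = 27/X
At X = 12: dY/dX = 9/4, Y = 27·ln(12)

Elasticity = (9/4) · (12 / (27·ln(12))) = 1/ln(12) ≈ 0.4024

Interpretation: for a small percentage change in X, the percentage change in Y is approximately 0.40 times as large.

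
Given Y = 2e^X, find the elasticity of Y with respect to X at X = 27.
Elasticity = 27

Elasticity = (dY/dX) · (X/Y)

dY/dX = 2·e^X
At X = 27: dY/dX = 2·e^27, Y = 2·e^27

Elasticity = (2·e^27) · (27 / (2·e^27)) = 27

Interpretation: for a small percentage change in X, the percentage change in Y is approximately 27.00 times as large.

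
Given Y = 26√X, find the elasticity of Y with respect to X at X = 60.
Elasticity = 1/2

Elasticity = (dY/dX) · (X/Y)

dY/dX = 13/√X
At X = 60: dY/dX = 13·√15/30, Y = 52·√15

Elasticity = (13·√15/30) · (60 / (52·√15)) = 1/2

Interpretation: for a small percentage change in X, the percentage change in Y is approximately 0.50 times as large.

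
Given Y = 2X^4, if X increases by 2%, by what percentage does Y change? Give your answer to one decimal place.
8.2%

For Y = 2X^4:
If X → X(1 + 0.02)
Then Y → Y · (1 + 0.02)^4
     ≈ Y · 1.0824

Percentage change = ((1 + 0.02)^4 − 1) × 100% ≈ 8.2%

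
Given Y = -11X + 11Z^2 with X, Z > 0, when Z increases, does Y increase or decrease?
Y increases

Taking the partial derivative:
∂Y/∂Z = 22Z

∂Y/∂Z = 22Z > 0 (assuming positive values)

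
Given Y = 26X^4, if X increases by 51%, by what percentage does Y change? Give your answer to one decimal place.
419.9%

For Y = 26X^4:
If X → X(1 + 0.51)
Then Y → Y · (1 + 0.51)^4
     ≈ Y · 5.1989

Percentage change = ((1 + 0.51)^4 − 1) × 100% ≈ 419.9%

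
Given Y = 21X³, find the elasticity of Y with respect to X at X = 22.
Elasticity = 3

Elasticity = (dY/dX) · (X/Y)

dY/dX = 63·X²
At X = 22: dY/dX = 30492, Y = 223608

Elasticity = 30492 · (22 / 223608) = 3

Interpretation: for a small percentage change in X, the percentage change in Y is approximately 3.00 times as large.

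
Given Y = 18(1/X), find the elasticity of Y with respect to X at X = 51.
Elasticity = -1

Elasticity = (dY/dX) · (X/Y)

dY/dX = -18/X²
At X = 51: dY/dX = -2/289, Y = 6/17

Elasticity = (-2/289) · (51 / (6/17)) = -1

Interpretation: for a small percentage change in X, the percentage change in Y is approximately -1.00 times as large.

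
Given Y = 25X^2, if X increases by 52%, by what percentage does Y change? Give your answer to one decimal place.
131.0%

For Y = 25X^2:
If X → X(1 + 0.52)
Then Y → Y · (1 + 0.52)^2
     = Y · 2.3104

Percentage change = ((1 + 0.52)^2 − 1) × 100% ≈ 131.0%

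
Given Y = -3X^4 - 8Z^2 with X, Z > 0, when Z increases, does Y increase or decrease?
Y decreases

Taking the partial derivative:
∂Y/∂Z = -16Z

∂Y/∂Z = -16Z < 0 (assuming positive values)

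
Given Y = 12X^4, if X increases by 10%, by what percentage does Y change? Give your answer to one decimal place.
46.4%

For Y = 12X^4:
If X → X(1 + 0.1)
Then Y → Y · (1 + 0.1)^4
     = Y · 1.4641

Percentage change = ((1 + 0.1)^4 − 1) × 100% ≈ 46.4%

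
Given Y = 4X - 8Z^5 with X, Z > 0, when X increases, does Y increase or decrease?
Y increases

Taking the partial derivative:
∂Y/∂X = 4

∂Y/∂X = 4 > 0 (assuming positive values)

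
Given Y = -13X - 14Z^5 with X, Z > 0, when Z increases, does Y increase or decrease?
Y decreases

Taking the partial derivative:
∂Y/∂Z = -70Z^4

∂Y/∂Z = -70Z^4 < 0 (assuming positive values)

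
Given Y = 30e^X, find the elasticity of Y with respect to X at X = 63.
Elasticity = 63

Elasticity = (dY/dX) · (X/Y)

dY/dX = 30·e^X
At X = 63: dY/dX = 30·e^63, Y = 30·e^63

Elasticity = (30·e^63) · (63 / (30·e^63)) = 63

Interpretation: for a small percentage change in X, the percentage change in Y is approximately 63.00 times as large.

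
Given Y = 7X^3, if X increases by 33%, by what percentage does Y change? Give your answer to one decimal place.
135.3%

For Y = 7X^3:
If X → X(1 + 0.33)
Then Y → Y · (1 + 0.33)^3
     ≈ Y · 2.3526

Percentage change = ((1 + 0.33)^3 − 1) × 100% ≈ 135.3%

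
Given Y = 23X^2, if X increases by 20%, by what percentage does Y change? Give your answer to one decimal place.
44.0%

For Y = 23X^2:
If X → X(1 + 0.2)
Then Y → Y · (1 + 0.2)^2
     = Y · 1.4400

Percentage change = ((1 + 0.2)^2 − 1) × 100% = 44.0%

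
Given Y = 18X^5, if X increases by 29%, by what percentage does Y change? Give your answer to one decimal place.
257.2%

For Y = 18X^5:
If X → X(1 + 0.29)
Then Y → Y · (1 + 0.29)^5
     ≈ Y · 3.5723

Percentage change = ((1 + 0.29)^5 − 1) × 100% ≈ 257.2%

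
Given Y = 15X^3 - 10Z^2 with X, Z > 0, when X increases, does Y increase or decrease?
Y increases

Taking the partial derivative:
∂Y/∂X = 45X^2

∂Y/∂X = 45X^2 > 0 (assuming positive values)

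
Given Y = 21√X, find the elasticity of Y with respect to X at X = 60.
Elasticity = 1/2

Elasticity = (dY/dX) · (X/Y)

dY/dX = 21/(2·√X)
At X = 60: dY/dX = 7·√15/20, Y = 42·√15

Elasticity = (7·√15/20) · (60 / (42·√15)) = 1/2

Interpretation: for a small percentage change in X, the percentage change in Y is approximately 0.50 times as large.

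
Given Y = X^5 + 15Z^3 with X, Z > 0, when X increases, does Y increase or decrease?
Y increases

Taking the partial derivative:
∂Y/∂X = 5X^4

∂Y/∂X = 5X^4 > 0 (assuming positive values)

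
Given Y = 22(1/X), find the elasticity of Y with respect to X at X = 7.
Elasticity = -1

Elasticity = (dY/dX) · (X/Y)

dY/dX = -22/X²
At X = 7: dY/dX = -22/49, Y = 22/7

Elasticity = (-22/49) · (7 / (22/7)) = -1

Interpretation: for a small percentage change in X, the percentage change in Y is approximately -1.00 times as large.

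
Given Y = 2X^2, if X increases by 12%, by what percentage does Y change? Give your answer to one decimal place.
25.4%

For Y = 2X^2:
If X → X(1 + 0.12)
Then Y → Y · (1 + 0.12)^2
     = Y · 1.2544

Percentage change = ((1 + 0.12)^2 − 1) × 100% ≈ 25.4%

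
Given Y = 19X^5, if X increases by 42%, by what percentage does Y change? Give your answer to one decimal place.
477.4%

For Y = 19X^5:
If X → X(1 + 0.42)
Then Y → Y · (1 + 0.42)^5
     ≈ Y · 5.7735

Percentage change = ((1 + 0.42)^5 − 1) × 100% ≈ 477.4%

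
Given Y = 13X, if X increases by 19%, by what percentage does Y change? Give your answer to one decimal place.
19.0%

For Y = 13X:
If X → X(1 + 0.19)
Then Y → Y · (1 + 0.19)^1
     = Y · 1.1900

Percentage change = ((1 + 0.19)^1 − 1) × 100% = 19.0%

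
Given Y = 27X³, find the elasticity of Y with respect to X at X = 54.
Elasticity = 3

Elasticity = (dY/dX) · (X/Y)

dY/dX = 81·X²
At X = 54: dY/dX = 236196, Y = 4251528

Elasticity = 236196 · (54 / 4251528) = 3

Interpretation: for a small percentage change in X, the percentage change in Y is approximately 3.00 times as large.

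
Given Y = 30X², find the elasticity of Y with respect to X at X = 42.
Elasticity = 2

Elasticity = (dY/dX) · (X/Y)

dY/dX = 60·X
At X = 42: dY/dX = 2520, Y = 52920

Elasticity = 2520 · (42 / 52920) = 2

Interpretation: for a small percentage change in X, the percentage change in Y is approximately 2.00 times as large.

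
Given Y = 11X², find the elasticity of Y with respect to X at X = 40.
Elasticity = 2

Elasticity = (dY/dX) · (X/Y)

dY/dX = 22·X
At X = 40: dY/dX = 880, Y = 17600

Elasticity = 880 · (40 / 17600) = 2

Interpretation: for a small percentage change in X, the percentage change in Y is approximately 2.00 times as large.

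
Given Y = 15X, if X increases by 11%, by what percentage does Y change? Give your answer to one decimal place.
11.0%

For Y = 15X:
If X → X(1 + 0.11)
Then Y → Y · (1 + 0.11)^1
     = Y · 1.1100

Percentage change = ((1 + 0.11)^1 − 1) × 100% = 11.0%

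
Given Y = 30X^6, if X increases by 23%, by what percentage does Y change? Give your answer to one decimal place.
246.3%

For Y = 30X^6:
If X → X(1 + 0.23)
Then Y → Y · (1 + 0.23)^6
     ≈ Y · 3.4628

Percentage change = ((1 + 0.23)^6 − 1) × 100% ≈ 246.3%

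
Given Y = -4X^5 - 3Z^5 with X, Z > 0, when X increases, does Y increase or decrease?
Y decreases

Taking the partial derivative:
∂Y/∂X = -20X^4

∂Y/∂X = -20X^4 < 0 (assuming positive values)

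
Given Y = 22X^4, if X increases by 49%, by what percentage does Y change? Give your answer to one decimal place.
392.9%

For Y = 22X^4:
If X → X(1 + 0.49)
Then Y → Y · (1 + 0.49)^4
     ≈ Y · 4.9288

Percentage change = ((1 + 0.49)^4 − 1) × 100% ≈ 392.9%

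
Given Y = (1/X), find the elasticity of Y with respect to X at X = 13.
Elasticity = -1

Elasticity = (dY/dX) · (X/Y)

dY/dX = -1/X²
At X = 13: dY/dX = -1/169, Y = 1/13

Elasticity = (-1/169) · (13 / (1/13)) = -1

Interpretation: for a small percentage change in X, the percentage change in Y is approximately -1.00 times as large.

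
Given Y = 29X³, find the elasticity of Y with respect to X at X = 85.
Elasticity = 3

Elasticity = (dY/dX) · (X/Y)

dY/dX = 87·X²
At X = 85: dY/dX = 628575, Y = 17809625

Elasticity = 628575 · (85 / 17809625) = 3

Interpretation: for a small percentage change in X, the percentage change in Y is approximately 3.00 times as large.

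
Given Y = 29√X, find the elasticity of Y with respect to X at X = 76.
Elasticity = 1/2

Elasticity = (dY/dX) · (X/Y)

dY/dX = 29/(2·√X)
At X = 76: dY/dX = 29·√19/76, Y = 58·√19

Elasticity = (29·√19/76) · (76 / (58·√19)) = 1/2

Interpretation: for a small percentage change in X, the percentage change in Y is approximately 0.50 times as large.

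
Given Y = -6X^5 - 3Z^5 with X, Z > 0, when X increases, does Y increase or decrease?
Y decreases

Taking the partial derivative:
∂Y/∂X = -30X^4

∂Y/∂X = -30X^4 < 0 (assuming positive values)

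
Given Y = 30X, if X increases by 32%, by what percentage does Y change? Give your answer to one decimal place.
32.0%

For Y = 30X:
If X → X(1 + 0.32)
Then Y → Y · (1 + 0.32)^1
     = Y · 1.3200

Percentage change = ((1 + 0.32)^1 − 1) × 100% = 32.0%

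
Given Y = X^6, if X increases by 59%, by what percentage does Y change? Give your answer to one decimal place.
1515.8%

For Y = X^6:
If X → X(1 + 0.59)
Then Y → Y · (1 + 0.59)^6
     ≈ Y · 16.1578

Percentage change = ((1 + 0.59)^6 − 1) × 100% ≈ 1515.8%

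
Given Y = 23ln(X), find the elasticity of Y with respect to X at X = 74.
Elasticity = 1/ln(74) ≈ 0.2323

Elasticity = (dY/dX) · (X/Y)

dY/dX = 23/X
At X = 74: dY/dX = 23/74, Y = 23·ln(74)

Elasticity = (23/74) · (74 / (23·ln(74))) = 1/ln(74) ≈ 0.2323

Interpretation: for a small percentage change in X, the percentage change in Y is approximately 0.23 times as large.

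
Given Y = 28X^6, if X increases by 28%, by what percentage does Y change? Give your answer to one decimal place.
339.8%

For Y = 28X^6:
If X → X(1 + 0.28)
Then Y → Y · (1 + 0.28)^6
     ≈ Y · 4.3980

Percentage change = ((1 + 0.28)^6 − 1) × 100% ≈ 339.8%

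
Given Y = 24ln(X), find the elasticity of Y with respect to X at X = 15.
Elasticity = 1/ln(15) ≈ 0.3693

Elasticity = (dY/dX) · (X/Y)

dY/dX = 24/X
At X = 15: dY/dX = 8/5, Y = 24·ln(15)

Elasticity = (8/5) · (15 / (24·ln(15))) = 1/ln(15) ≈ 0.3693

Interpretation: for a small percentage change in X, the percentage change in Y is approximately 0.37 times as large.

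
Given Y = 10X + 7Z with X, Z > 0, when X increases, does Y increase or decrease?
Y increases

Taking the partial derivative:
∂Y/∂X = 10

∂Y/∂X = 10 > 0 (assuming positive values)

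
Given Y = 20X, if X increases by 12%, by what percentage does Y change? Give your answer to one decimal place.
12.0%

For Y = 20X:
If X → X(1 + 0.12)
Then Y → Y · (1 + 0.12)^1
     = Y · 1.1200

Percentage change = ((1 + 0.12)^1 − 1) × 100% = 12.0%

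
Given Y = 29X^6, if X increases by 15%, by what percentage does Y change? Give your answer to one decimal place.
131.3%

For Y = 29X^6:
If X → X(1 + 0.15)
Then Y → Y · (1 + 0.15)^6
     ≈ Y · 2.3131

Percentage change = ((1 + 0.15)^6 − 1) × 100% ≈ 131.3%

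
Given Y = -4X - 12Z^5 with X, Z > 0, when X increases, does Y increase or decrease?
Y decreases

Taking the partial derivative:
∂Y/∂X = -4

∂Y/∂X = -4 < 0 (assuming positive values)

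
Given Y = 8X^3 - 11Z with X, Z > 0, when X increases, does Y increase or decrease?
Y increases

Taking the partial derivative:
∂Y/∂X = 24X^2

∂Y/∂X = 24X^2 > 0 (assuming positive values)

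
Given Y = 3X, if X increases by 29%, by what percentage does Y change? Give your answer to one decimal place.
29.0%

For Y = 3X:
If X → X(1 + 0.29)
Then Y → Y · (1 + 0.29)^1
     = Y · 1.2900

Percentage change = ((1 + 0.29)^1 − 1) × 100% = 29.0%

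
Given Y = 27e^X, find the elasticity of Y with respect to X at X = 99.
Elasticity = 99

Elasticity = (dY/dX) · (X/Y)

dY/dX = 27·e^X
At X = 99: dY/dX = 27·e^99, Y = 27·e^99

Elasticity = (27·e^99) · (99 / (27·e^99)) = 99

Interpretation: for a small percentage change in X, the percentage change in Y is approximately 99.00 times as large.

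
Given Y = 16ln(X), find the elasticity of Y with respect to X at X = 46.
Elasticity = 1/ln(46) ≈ 0.2612

Elasticity = (dY/dX) · (X/Y)

dY/dX = 16/X
At X = 46: dY/dX = 8/23, Y = 16·ln(46)

Elasticity = (8/23) · (46 / (16·ln(46))) = 1/ln(46) ≈ 0.2612

Interpretation: for a small percentage change in X, the percentage change in Y is approximately 0.26 times as large.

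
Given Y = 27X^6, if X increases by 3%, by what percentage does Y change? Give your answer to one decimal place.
19.4%

For Y = 27X^6:
If X → X(1 + 0.03)
Then Y → Y · (1 + 0.03)^6
     ≈ Y · 1.1941

Percentage change = ((1 + 0.03)^6 − 1) × 100% ≈ 19.4%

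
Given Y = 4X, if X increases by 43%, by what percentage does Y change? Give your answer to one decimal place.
43.0%

For Y = 4X:
If X → X(1 + 0.43)
Then Y → Y · (1 + 0.43)^1
     = Y · 1.4300

Percentage change = ((1 + 0.43)^1 − 1) × 100% = 43.0%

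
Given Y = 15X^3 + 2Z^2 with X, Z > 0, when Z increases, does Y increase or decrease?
Y increases

Taking the partial derivative:
∂Y/∂Z = 4Z

∂Y/∂Z = 4Z > 0 (assuming positive values)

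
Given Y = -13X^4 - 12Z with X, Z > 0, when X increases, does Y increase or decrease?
Y decreases

Taking the partial derivative:
∂Y/∂X = -52X^3

∂Y/∂X = -52X^3 < 0 (assuming positive values)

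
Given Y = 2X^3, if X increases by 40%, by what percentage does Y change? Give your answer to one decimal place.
174.4%

For Y = 2X^3:
If X → X(1 + 0.4)
Then Y → Y · (1 + 0.4)^3
     = Y · 2.7440

Percentage change = ((1 + 0.4)^3 − 1) × 100% = 174.4%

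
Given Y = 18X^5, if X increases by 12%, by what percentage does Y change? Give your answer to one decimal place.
76.2%

For Y = 18X^5:
If X → X(1 + 0.12)
Then Y → Y · (1 + 0.12)^5
     ≈ Y · 1.7623

Percentage change = ((1 + 0.12)^5 − 1) × 100% ≈ 76.2%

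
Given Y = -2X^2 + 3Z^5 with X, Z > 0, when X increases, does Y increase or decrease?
Y decreases

Taking the partial derivative:
∂Y/∂X = -4X

∂Y/∂X = -4X < 0 (assuming positive values)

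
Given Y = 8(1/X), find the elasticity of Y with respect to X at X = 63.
Elasticity = -1

Elasticity = (dY/dX) · (X/Y)

dY/dX = -8/X²
At X = 63: dY/dX = -8/3969, Y = 8/63

Elasticity = (-8/3969) · (63 / (8/63)) = -1

Interpretation: for a small percentage change in X, the percentage change in Y is approximately -1.00 times as large.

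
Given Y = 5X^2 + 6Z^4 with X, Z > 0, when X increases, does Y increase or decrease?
Y increases

Taking the partial derivative:
∂Y/∂X = 10X

∂Y/∂X = 10X > 0 (assuming positive values)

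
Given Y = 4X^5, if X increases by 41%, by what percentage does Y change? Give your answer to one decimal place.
457.3%

For Y = 4X^5:
If X → X(1 + 0.41)
Then Y → Y · (1 + 0.41)^5
     ≈ Y · 5.5731

Percentage change = ((1 + 0.41)^5 − 1) × 100% ≈ 457.3%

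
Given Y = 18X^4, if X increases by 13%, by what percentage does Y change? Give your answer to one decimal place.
63.0%

For Y = 18X^4:
If X → X(1 + 0.13)
Then Y → Y · (1 + 0.13)^4
     ≈ Y · 1.6305

Percentage change = ((1 + 0.13)^4 − 1) × 100% ≈ 63.0%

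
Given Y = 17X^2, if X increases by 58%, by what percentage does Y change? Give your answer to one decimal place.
149.6%

For Y = 17X^2:
If X → X(1 + 0.58)
Then Y → Y · (1 + 0.58)^2
     = Y · 2.4964

Percentage change = ((1 + 0.58)^2 − 1) × 100% ≈ 149.6%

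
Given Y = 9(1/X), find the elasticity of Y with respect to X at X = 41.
Elasticity = -1

Elasticity = (dY/dX) · (X/Y)

dY/dX = -9/X²
At X = 41: dY/dX = -9/1681, Y = 9/41

Elasticity = (-9/1681) · (41 / (9/41)) = -1

Interpretation: for a small percentage change in X, the percentage change in Y is approximately -1.00 times as large.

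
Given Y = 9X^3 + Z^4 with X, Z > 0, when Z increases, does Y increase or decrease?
Y increases

Taking the partial derivative:
∂Y/∂Z = 4Z^3

∂Y/∂Z = 4Z^3 > 0 (assuming positive values)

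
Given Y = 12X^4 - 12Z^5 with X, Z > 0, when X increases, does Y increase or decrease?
Y increases

Taking the partial derivative:
∂Y/∂X = 48X^3

∂Y/∂X = 48X^3 > 0 (assuming positive values)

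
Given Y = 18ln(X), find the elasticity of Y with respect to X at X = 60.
Elasticity = 1/ln(60) ≈ 0.2442

Elasticity = (dY/dX) · (X/Y)

dY/dX = 18/X
At X = 60: dY/dX = 3/10, Y = 18·ln(60)

Elasticity = (3/10) · (60 / (18·ln(60))) = 1/ln(60) ≈ 0.2442

Interpretation: for a small percentage change in X, the percentage change in Y is approximately 0.24 times as large.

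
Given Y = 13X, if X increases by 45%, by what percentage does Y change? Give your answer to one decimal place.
45.0%

For Y = 13X:
If X → X(1 + 0.45)
Then Y → Y · (1 + 0.45)^1
     = Y · 1.4500

Percentage change = ((1 + 0.45)^1 − 1) × 100% = 45.0%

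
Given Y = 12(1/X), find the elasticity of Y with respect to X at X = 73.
Elasticity = -1

Elasticity = (dY/dX) · (X/Y)

dY/dX = -12/X²
At X = 73: dY/dX = -12/5329, Y = 12/73

Elasticity = (-12/5329) · (73 / (12/73)) = -1

Interpretation: for a small percentage change in X, the percentage change in Y is approximately -1.00 times as large.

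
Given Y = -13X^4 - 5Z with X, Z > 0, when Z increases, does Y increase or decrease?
Y decreases

Taking the partial derivative:
∂Y/∂Z = -5

∂Y/∂Z = -5 < 0 (assuming positive values)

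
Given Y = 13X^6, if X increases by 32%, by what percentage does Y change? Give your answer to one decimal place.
429.0%

For Y = 13X^6:
If X → X(1 + 0.32)
Then Y → Y · (1 + 0.32)^6
     ≈ Y · 5.2899

Percentage change = ((1 + 0.32)^6 − 1) × 100% ≈ 429.0%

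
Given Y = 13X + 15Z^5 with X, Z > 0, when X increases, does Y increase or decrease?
Y increases

Taking the partial derivative:
∂Y/∂X = 13

∂Y/∂X = 13 > 0 (assuming positive values)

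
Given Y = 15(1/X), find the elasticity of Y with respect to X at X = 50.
Elasticity = -1

Elasticity = (dY/dX) · (X/Y)

dY/dX = -15/X²
At X = 50: dY/dX = -3/500, Y = 3/10

Elasticity = (-3/500) · (50 / (3/10)) = -1

Interpretation: for a small percentage change in X, the percentage change in Y is approximately -1.00 times as large.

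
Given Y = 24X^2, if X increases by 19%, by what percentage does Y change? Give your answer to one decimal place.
41.6%

For Y = 24X^2:
If X → X(1 + 0.19)
Then Y → Y · (1 + 0.19)^2
     = Y · 1.4161

Percentage change = ((1 + 0.19)^2 − 1) × 100% ≈ 41.6%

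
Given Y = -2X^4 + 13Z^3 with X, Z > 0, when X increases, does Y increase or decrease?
Y decreases

Taking the partial derivative:
∂Y/∂X = -8X^3

∂Y/∂X = -8X^3 < 0 (assuming positive values)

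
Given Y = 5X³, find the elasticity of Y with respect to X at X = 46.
Elasticity = 3

Elasticity = (dY/dX) · (X/Y)

dY/dX = 15·X²
At X = 46: dY/dX = 31740, Y = 486680

Elasticity = 31740 · (46 / 486680) = 3

Interpretation: for a small percentage change in X, the percentage change in Y is approximately 3.00 times as large.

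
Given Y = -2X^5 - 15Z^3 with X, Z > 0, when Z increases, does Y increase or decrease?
Y decreases

Taking the partial derivative:
∂Y/∂Z = -45Z^2

∂Y/∂Z = -45Z^2 < 0 (assuming positive values)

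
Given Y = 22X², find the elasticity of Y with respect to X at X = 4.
Elasticity = 2

Elasticity = (dY/dX) · (X/Y)

dY/dX = 44·X
At X = 4: dY/dX = 176, Y = 352

Elasticity = 176 · (4 / 352) = 2

Interpretation: for a small percentage change in X, the percentage change in Y is approximately 2.00 times as large.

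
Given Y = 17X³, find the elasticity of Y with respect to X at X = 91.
Elasticity = 3

Elasticity = (dY/dX) · (X/Y)

dY/dX = 51·X²
At X = 91: dY/dX = 422331, Y = 12810707

Elasticity = 422331 · (91 / 12810707) = 3

Interpretation: for a small percentage change in X, the percentage change in Y is approximately 3.00 times as large.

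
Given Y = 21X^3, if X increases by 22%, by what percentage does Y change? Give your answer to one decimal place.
81.6%

For Y = 21X^3:
If X → X(1 + 0.22)
Then Y → Y · (1 + 0.22)^3
     ≈ Y · 1.8158

Percentage change = ((1 + 0.22)^3 − 1) × 100% ≈ 81.6%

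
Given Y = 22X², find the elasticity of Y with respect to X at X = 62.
Elasticity = 2

Elasticity = (dY/dX) · (X/Y)

dY/dX = 44·X
At X = 62: dY/dX = 2728, Y = 84568

Elasticity = 2728 · (62 / 84568) = 2

Interpretation: for a small percentage change in X, the percentage change in Y is approximately 2.00 times as large.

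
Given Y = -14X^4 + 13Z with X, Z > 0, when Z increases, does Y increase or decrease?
Y increases

Taking the partial derivative:
∂Y/∂Z = 13

∂Y/∂Z = 13 > 0 (assuming positive values)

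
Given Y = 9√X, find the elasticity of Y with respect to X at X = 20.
Elasticity = 1/2

Elasticity = (dY/dX) · (X/Y)

dY/dX = 9/(2·√X)
At X = 20: dY/dX = 9·√5/20, Y = 18·√5

Elasticity = (9·√5/20) · (20 / (18·√5)) = 1/2

Interpretation: for a small percentage change in X, the percentage change in Y is approximately 0.50 times as large.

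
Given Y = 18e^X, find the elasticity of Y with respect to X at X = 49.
Elasticity = 49

Elasticity = (dY/dX) · (X/Y)

dY/dX = 18·e^X
At X = 49: dY/dX = 18·e^49, Y = 18·e^49

Elasticity = (18·e^49) · (49 / (18·e^49)) = 49

Interpretation: for a small percentage change in X, the percentage change in Y is approximately 49.00 times as large.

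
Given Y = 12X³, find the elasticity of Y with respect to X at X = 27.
Elasticity = 3

Elasticity = (dY/dX) · (X/Y)

dY/dX = 36·X²
At X = 27: dY/dX = 26244, Y = 236196

Elasticity = 26244 · (27 / 236196) = 3

Interpretation: for a small percentage change in X, the percentage change in Y is approximately 3.00 times as large.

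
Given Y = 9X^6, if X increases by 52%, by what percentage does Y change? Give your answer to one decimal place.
1133.3%

For Y = 9X^6:
If X → X(1 + 0.52)
Then Y → Y · (1 + 0.52)^6
     ≈ Y · 12.3328

Percentage change = ((1 + 0.52)^6 − 1) × 100% ≈ 1133.3%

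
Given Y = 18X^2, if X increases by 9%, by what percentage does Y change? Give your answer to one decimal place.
18.8%

For Y = 18X^2:
If X → X(1 + 0.09)
Then Y → Y · (1 + 0.09)^2
     = Y · 1.1881

Percentage change = ((1 + 0.09)^2 − 1) × 100% ≈ 18.8%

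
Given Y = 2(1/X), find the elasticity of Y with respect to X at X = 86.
Elasticity = -1

Elasticity = (dY/dX) · (X/Y)

dY/dX = -2/X²
At X = 86: dY/dX = -1/3698, Y = 1/43

Elasticity = (-1/3698) · (86 / (1/43)) = -1

Interpretation: for a small percentage change in X, the percentage change in Y is approximately -1.00 times as large.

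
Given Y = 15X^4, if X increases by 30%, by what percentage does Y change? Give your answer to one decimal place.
185.6%

For Y = 15X^4:
If X → X(1 + 0.3)
Then Y → Y · (1 + 0.3)^4
     = Y · 2.8561

Percentage change = ((1 + 0.3)^4 − 1) × 100% ≈ 185.6%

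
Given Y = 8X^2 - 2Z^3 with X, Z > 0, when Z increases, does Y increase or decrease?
Y decreases

Taking the partial derivative:
∂Y/∂Z = -6Z^2

∂Y/∂Z = -6Z^2 < 0 (assuming positive values)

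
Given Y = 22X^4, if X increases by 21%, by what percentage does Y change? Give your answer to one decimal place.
114.4%

For Y = 22X^4:
If X → X(1 + 0.21)
Then Y → Y · (1 + 0.21)^4
     ≈ Y · 2.1436

Percentage change = ((1 + 0.21)^4 − 1) × 100% ≈ 114.4%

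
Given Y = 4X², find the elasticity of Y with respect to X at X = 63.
Elasticity = 2

Elasticity = (dY/dX) · (X/Y)

dY/dX = 8·X
At X = 63: dY/dX = 504, Y = 15876

Elasticity = 504 · (63 / 15876) = 2

Interpretation: for a small percentage change in X, the percentage change in Y is approximately 2.00 times as large.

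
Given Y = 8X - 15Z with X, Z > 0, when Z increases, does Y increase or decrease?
Y decreases

Taking the partial derivative:
∂Y/∂Z = -15

∂Y/∂Z = -15 < 0 (assuming positive values)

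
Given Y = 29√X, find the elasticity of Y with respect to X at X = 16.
Elasticity = 1/2

Elasticity = (dY/dX) · (X/Y)

dY/dX = 29/(2·√X)
At X = 16: dY/dX = 29/8, Y = 116

Elasticity = (29/8) · (16 / 116) = 1/2

Interpretation: for a small percentage change in X, the percentage change in Y is approximately 0.50 times as large.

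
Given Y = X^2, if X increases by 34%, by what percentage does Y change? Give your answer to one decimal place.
79.6%

For Y = X^2:
If X → X(1 + 0.34)
Then Y → Y · (1 + 0.34)^2
     = Y · 1.7956

Percentage change = ((1 + 0.34)^2 − 1) × 100% ≈ 79.6%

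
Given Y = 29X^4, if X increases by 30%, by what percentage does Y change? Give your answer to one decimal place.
185.6%

For Y = 29X^4:
If X → X(1 + 0.3)
Then Y → Y · (1 + 0.3)^4
     = Y · 2.8561

Percentage change = ((1 + 0.3)^4 − 1) × 100% ≈ 185.6%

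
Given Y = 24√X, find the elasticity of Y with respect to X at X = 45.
Elasticity = 1/2

Elasticity = (dY/dX) · (X/Y)

dY/dX = 12/√X
At X = 45: dY/dX = 4·√5/5, Y = 72·√5

Elasticity = (4·√5/5) · (45 / (72·√5)) = 1/2

Interpretation: for a small percentage change in X, the percentage change in Y is approximately 0.50 times as large.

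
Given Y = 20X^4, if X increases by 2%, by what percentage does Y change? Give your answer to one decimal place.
8.2%

For Y = 20X^4:
If X → X(1 + 0.02)
Then Y → Y · (1 + 0.02)^4
     ≈ Y · 1.0824

Percentage change = ((1 + 0.02)^4 − 1) × 100% ≈ 8.2%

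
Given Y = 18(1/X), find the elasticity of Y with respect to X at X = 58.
Elasticity = -1

Elasticity = (dY/dX) · (X/Y)

dY/dX = -18/X²
At X = 58: dY/dX = -9/1682, Y = 9/29

Elasticity = (-9/1682) · (58 / (9/29)) = -1

Interpretation: for a small percentage change in X, the percentage change in Y is approximately -1.00 times as large.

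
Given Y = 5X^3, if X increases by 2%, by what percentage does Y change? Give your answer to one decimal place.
6.1%

For Y = 5X^3:
If X → X(1 + 0.02)
Then Y → Y · (1 + 0.02)^3
     ≈ Y · 1.0612

Percentage change = ((1 + 0.02)^3 − 1) × 100% ≈ 6.1%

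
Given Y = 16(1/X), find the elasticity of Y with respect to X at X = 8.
Elasticity = -1

Elasticity = (dY/dX) · (X/Y)

dY/dX = -16/X²
At X = 8: dY/dX = -1/4, Y = 2

Elasticity = (-1/4) · (8 / 2) = -1

Interpretation: for a small percentage change in X, the percentage change in Y is approximately -1.00 times as large.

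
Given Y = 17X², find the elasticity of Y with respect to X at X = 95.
Elasticity = 2

Elasticity = (dY/dX) · (X/Y)

dY/dX = 34·X
At X = 95: dY/dX = 3230, Y = 153425

Elasticity = 3230 · (95 / 153425) = 2

Interpretation: for a small percentage change in X, the percentage change in Y is approximately 2.00 times as large.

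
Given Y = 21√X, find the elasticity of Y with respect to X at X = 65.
Elasticity = 1/2

Elasticity = (dY/dX) · (X/Y)

dY/dX = 21/(2·√X)
At X = 65: dY/dX = 21·√65/130, Y = 21·√65

Elasticity = (21·√65/130) · (65 / (21·√65)) = 1/2

Interpretation: for a small percentage change in X, the percentage change in Y is approximately 0.50 times as large.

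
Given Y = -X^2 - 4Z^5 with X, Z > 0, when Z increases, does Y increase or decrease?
Y decreases

Taking the partial derivative:
∂Y/∂Z = -20Z^4

∂Y/∂Z = -20Z^4 < 0 (assuming positive values)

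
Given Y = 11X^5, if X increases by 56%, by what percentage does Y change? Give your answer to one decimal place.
823.9%

For Y = 11X^5:
If X → X(1 + 0.56)
Then Y → Y · (1 + 0.56)^5
     ≈ Y · 9.2390

Percentage change = ((1 + 0.56)^5 − 1) × 100% ≈ 823.9%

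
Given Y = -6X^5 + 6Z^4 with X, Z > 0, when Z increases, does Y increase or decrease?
Y increases

Taking the partial derivative:
∂Y/∂Z = 24Z^3

∂Y/∂Z = 24Z^3 > 0 (assuming positive values)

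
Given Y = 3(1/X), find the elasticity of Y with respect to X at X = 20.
Elasticity = -1

Elasticity = (dY/dX) · (X/Y)

dY/dX = -3/X²
At X = 20: dY/dX = -3/400, Y = 3/20

Elasticity = (-3/400) · (20 / (3/20)) = -1

Interpretation: for a small percentage change in X, the percentage change in Y is approximately -1.00 times as large.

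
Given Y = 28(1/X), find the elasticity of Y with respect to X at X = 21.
Elasticity = -1

Elasticity = (dY/dX) · (X/Y)

dY/dX = -28/X²
At X = 21: dY/dX = -4/63, Y = 4/3

Elasticity = (-4/63) · (21 / (4/3)) = -1

Interpretation: for a small percentage change in X, the percentage change in Y is approximately -1.00 times as large.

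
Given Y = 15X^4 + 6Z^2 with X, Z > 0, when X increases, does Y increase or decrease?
Y increases

Taking the partial derivative:
∂Y/∂X = 60X^3

∂Y/∂X = 60X^3 > 0 (assuming positive values)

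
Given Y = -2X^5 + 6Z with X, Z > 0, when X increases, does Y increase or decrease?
Y decreases

Taking the partial derivative:
∂Y/∂X = -10X^4

∂Y/∂X = -10X^4 < 0 (assuming positive values)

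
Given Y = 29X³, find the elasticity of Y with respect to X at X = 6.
Elasticity = 3

Elasticity = (dY/dX) · (X/Y)

dY/dX = 87·X²
At X = 6: dY/dX = 3132, Y = 6264

Elasticity = 3132 · (6 / 6264) = 3

Interpretation: for a small percentage change in X, the percentage change in Y is approximately 3.00 times as large.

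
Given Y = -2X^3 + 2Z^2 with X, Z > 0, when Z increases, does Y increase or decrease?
Y increases

Taking the partial derivative:
∂Y/∂Z = 4Z

∂Y/∂Z = 4Z > 0 (assuming positive values)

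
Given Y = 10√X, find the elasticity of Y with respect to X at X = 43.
Elasticity = 1/2

Elasticity = (dY/dX) · (X/Y)

dY/dX = 5/√X
At X = 43: dY/dX = 5·√43/43, Y = 10·√43

Elasticity = (5·√43/43) · (43 / (10·√43)) = 1/2

Interpretation: for a small percentage change in X, the percentage change in Y is approximately 0.50 times as large.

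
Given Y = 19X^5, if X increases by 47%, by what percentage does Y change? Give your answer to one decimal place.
586.4%

For Y = 19X^5:
If X → X(1 + 0.47)
Then Y → Y · (1 + 0.47)^5
     ≈ Y · 6.8641

Percentage change = ((1 + 0.47)^5 − 1) × 100% ≈ 586.4%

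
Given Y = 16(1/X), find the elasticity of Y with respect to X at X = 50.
Elasticity = -1

Elasticity = (dY/dX) · (X/Y)

dY/dX = -16/X²
At X = 50: dY/dX = -4/625, Y = 8/25

Elasticity = (-4/625) · (50 / (8/25)) = -1

Interpretation: for a small percentage change in X, the percentage change in Y is approximately -1.00 times as large.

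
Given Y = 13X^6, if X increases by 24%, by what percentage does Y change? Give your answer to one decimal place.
263.5%

For Y = 13X^6:
If X → X(1 + 0.24)
Then Y → Y · (1 + 0.24)^6
     ≈ Y · 3.6352

Percentage change = ((1 + 0.24)^6 − 1) × 100% ≈ 263.5%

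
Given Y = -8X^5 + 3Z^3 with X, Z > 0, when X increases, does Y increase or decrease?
Y decreases

Taking the partial derivative:
∂Y/∂X = -40X^4

∂Y/∂X = -40X^4 < 0 (assuming positive values)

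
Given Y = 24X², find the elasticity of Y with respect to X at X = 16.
Elasticity = 2

Elasticity = (dY/dX) · (X/Y)

dY/dX = 48·X
At X = 16: dY/dX = 768, Y = 6144

Elasticity = 768 · (16 / 6144) = 2

Interpretation: for a small percentage change in X, the percentage change in Y is approximately 2.00 times as large.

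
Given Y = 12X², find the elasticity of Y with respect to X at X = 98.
Elasticity = 2

Elasticity = (dY/dX) · (X/Y)

dY/dX = 24·X
At X = 98: dY/dX = 2352, Y = 115248

Elasticity = 2352 · (98 / 115248) = 2

Interpretation: for a small percentage change in X, the percentage change in Y is approximately 2.00 times as large.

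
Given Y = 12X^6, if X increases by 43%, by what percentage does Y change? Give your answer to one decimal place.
755.1%

For Y = 12X^6:
If X → X(1 + 0.43)
Then Y → Y · (1 + 0.43)^6
     ≈ Y · 8.5510

Percentage change = ((1 + 0.43)^6 − 1) × 100% ≈ 755.1%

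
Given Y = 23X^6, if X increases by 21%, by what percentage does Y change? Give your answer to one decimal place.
213.8%

For Y = 23X^6:
If X → X(1 + 0.21)
Then Y → Y · (1 + 0.21)^6
     ≈ Y · 3.1384

Percentage change = ((1 + 0.21)^6 − 1) × 100% ≈ 213.8%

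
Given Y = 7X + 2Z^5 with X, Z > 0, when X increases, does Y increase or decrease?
Y increases

Taking the partial derivative:
∂Y/∂X = 7

∂Y/∂X = 7 > 0 (assuming positive values)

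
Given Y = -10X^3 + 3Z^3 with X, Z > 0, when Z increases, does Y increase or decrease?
Y increases

Taking the partial derivative:
∂Y/∂Z = 9Z^2

∂Y/∂Z = 9Z^2 > 0 (assuming positive values)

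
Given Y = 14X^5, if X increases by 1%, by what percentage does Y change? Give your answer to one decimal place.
5.1%

For Y = 14X^5:
If X → X(1 + 0.01)
Then Y → Y · (1 + 0.01)^5
     ≈ Y · 1.0510

Percentage change = ((1 + 0.01)^5 − 1) × 100% ≈ 5.1%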